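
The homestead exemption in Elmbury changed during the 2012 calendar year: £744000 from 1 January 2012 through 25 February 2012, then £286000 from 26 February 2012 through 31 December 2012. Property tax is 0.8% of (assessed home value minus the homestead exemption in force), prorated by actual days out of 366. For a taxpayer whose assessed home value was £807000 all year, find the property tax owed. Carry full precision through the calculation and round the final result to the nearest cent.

1 January – 25 February 2012: 56 days, exemption £744000 → (£807000 − £744000) × 0.8% × 56/366 = £77.1148
26 February – 31 December 2012: 310 days, exemption £286000 → (£807000 − £286000) × 0.8% × 310/366 = £3530.2732
Total = £3607.3880

£3607.39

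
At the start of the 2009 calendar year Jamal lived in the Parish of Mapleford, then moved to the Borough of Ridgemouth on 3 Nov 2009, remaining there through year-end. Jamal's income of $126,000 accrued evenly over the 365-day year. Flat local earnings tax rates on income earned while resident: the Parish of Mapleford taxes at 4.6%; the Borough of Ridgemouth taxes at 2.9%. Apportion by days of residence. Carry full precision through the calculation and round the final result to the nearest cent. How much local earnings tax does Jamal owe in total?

The Parish of Mapleford, 1 Jan – 2 Nov 2009: 306 days → $126,000 × 4.6% × 306/365 = $4,859.1123
The Borough of Ridgemouth, 3 Nov – 31 Dec 2009: 59 days → $126,000 × 2.9% × 59/365 = $590.6466
Total = $5,449.7589

$5,449.76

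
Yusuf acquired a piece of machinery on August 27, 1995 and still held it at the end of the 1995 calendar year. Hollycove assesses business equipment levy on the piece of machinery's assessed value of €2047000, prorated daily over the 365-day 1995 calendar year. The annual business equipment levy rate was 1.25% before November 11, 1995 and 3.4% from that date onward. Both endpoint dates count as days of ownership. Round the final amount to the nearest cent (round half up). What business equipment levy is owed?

August 27 – November 10, 1995: 76 days at 1.25% → €2047000 × 1.25% × 76/365 = €5327.8082
November 11 – December 31, 1995: 51 days at 3.4% → €2047000 × 3.4% × 51/365 = €9724.6521
Total = €15052.4603

€15052.46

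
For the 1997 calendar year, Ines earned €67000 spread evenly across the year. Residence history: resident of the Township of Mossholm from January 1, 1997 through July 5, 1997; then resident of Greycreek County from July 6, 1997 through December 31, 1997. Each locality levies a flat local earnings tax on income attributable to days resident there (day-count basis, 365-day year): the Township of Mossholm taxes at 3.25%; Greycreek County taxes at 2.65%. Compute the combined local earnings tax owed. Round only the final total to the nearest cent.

€1980.35

The Township of Mossholm, January 1 – July 5, 1997: 186 days → €67000 × 3.25% × 186/365 = €1109.6301
Greycreek County, July 6 – December 31, 1997: 179 days → €67000 × 2.65% × 179/365 = €870.7247
Total = €1980.3548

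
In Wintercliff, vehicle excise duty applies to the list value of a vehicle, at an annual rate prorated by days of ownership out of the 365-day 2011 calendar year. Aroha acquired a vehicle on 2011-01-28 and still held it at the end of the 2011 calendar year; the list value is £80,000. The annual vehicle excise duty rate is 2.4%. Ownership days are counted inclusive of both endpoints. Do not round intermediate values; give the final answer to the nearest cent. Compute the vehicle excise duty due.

Days held (2011-01-28 to 2011-12-31): 338 out of 365
Tax = £80,000 × 2.4% × 338/365 = £1,777.9726

£1,777.97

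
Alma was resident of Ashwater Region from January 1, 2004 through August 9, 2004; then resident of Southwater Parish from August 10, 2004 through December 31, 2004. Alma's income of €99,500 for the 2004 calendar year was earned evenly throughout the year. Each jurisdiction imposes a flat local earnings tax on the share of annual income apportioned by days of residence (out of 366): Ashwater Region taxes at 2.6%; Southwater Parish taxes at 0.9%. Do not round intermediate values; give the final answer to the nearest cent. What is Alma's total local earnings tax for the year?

€1,921.49

Ashwater Region, January 1 – August 9, 2004: 222 days → €99,500 × 2.6% × 222/366 = €1,569.1639
Southwater Parish, August 10 – December 31, 2004: 144 days → €99,500 × 0.9% × 144/366 = €352.3279
Total = €1,921.4918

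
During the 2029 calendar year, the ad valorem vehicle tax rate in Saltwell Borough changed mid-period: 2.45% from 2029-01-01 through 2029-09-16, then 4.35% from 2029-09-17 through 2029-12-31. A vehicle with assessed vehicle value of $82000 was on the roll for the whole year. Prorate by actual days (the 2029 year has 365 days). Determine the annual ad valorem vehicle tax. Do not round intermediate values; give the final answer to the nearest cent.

2029-01-01 to 2029-09-16: 259 days at 2.45% → $82000 × 2.45% × 259/365 = $1425.5644
2029-09-17 to 2029-12-31: 106 days at 4.35% → $82000 × 4.35% × 106/365 = $1035.8959
Total = $2461.4603

$2461.46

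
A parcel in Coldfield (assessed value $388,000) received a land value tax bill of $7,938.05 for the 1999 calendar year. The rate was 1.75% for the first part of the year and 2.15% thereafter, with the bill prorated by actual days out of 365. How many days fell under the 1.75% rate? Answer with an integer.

Let d = days at the first rate; then 365 − d days at the second rate.
$388,000 × [1.75%·d + 2.15%·(365−d)] / 365 = $7,938.05
Solving gives d = 95, so the new rate took effect on 6 Apr 1999.

95 days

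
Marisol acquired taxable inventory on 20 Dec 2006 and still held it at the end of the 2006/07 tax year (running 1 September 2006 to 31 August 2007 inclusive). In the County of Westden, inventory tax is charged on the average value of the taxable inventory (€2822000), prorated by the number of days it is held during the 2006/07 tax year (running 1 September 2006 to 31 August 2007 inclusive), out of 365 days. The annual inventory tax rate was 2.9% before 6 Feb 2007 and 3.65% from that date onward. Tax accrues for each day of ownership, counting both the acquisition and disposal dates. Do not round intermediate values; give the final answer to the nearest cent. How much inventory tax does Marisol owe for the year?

€69177.66

20 Dec 2006 – 5 Feb 2007: 48 days at 2.9% → €2822000 × 2.9% × 48/365 = €10762.2575
6 Feb – 31 Aug 2007: 207 days at 3.65% → €2822000 × 3.65% × 207/365 = €58415.4000
Total = €69177.6575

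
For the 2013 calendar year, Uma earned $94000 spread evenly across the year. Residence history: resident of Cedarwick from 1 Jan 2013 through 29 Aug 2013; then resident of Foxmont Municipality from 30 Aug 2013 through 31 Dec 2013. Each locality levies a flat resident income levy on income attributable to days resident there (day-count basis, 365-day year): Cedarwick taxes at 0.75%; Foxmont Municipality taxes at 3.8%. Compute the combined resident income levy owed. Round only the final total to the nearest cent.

$1678.99

Cedarwick, 1 Jan – 29 Aug 2013: 241 days → $94000 × 0.75% × 241/365 = $465.4932
Foxmont Municipality, 30 Aug – 31 Dec 2013: 124 days → $94000 × 3.8% × 124/365 = $1213.5014
Total = $1678.9945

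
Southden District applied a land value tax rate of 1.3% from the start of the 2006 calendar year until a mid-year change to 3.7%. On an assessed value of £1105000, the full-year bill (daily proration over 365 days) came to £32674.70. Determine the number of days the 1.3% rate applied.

113 days

Let d = days at the first rate; then 365 − d days at the second rate.
£1105000 × [1.3%·d + 3.7%·(365−d)] / 365 = £32674.70
Solving gives d = 113, so the new rate took effect on April 24, 2006.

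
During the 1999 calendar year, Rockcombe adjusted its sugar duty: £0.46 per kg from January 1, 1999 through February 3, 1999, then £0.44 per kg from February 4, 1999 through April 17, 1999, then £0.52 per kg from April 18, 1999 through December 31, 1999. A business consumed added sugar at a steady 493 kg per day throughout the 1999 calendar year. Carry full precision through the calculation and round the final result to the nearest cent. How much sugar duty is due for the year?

£89,686.56

January 1 – February 3, 1999: 34 days × 493 kg/day = 16,762 kg at £0.46/kg → £7,710.52
February 4 – April 17, 1999: 73 days × 493 kg/day = 35,989 kg at £0.44/kg → £15,835.16
April 18 – December 31, 1999: 258 days × 493 kg/day = 127,194 kg at £0.52/kg → £66,140.88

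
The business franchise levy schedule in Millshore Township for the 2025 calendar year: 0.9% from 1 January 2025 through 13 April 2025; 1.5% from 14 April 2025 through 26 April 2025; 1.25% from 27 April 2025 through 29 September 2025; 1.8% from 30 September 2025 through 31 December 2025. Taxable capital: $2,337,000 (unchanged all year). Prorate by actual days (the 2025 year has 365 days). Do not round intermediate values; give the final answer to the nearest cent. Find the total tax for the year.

1 January – 13 April 2025: 103 days at 0.9% → $2,337,000 × 0.9% × 103/365 = $5,935.3397
14 April – 26 April 2025: 13 days at 1.5% → $2,337,000 × 1.5% × 13/365 = $1,248.5342
27 April – 29 September 2025: 156 days at 1.25% → $2,337,000 × 1.25% × 156/365 = $12,485.3425
30 September – 31 December 2025: 93 days at 1.8% → $2,337,000 × 1.8% × 93/365 = $10,718.1863
Total = $30,387.4027

$30,387.40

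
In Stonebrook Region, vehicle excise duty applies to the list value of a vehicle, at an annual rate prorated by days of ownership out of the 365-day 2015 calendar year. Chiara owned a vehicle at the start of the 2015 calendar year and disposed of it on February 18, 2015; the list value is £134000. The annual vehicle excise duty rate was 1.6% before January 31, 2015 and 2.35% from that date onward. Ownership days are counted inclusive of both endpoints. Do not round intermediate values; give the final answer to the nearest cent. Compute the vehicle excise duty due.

£340.14

January 1 – January 30, 2015: 30 days at 1.6% → £134000 × 1.6% × 30/365 = £176.2192
January 31 – February 18, 2015: 19 days at 2.35% → £134000 × 2.35% × 19/365 = £163.9205
Total = £340.1397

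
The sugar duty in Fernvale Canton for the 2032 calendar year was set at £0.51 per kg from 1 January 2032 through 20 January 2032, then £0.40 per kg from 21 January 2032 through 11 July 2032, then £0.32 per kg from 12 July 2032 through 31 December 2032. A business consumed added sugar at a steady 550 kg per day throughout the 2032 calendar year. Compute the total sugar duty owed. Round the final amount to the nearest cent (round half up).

1 January – 20 January 2032: 20 days × 550 kg/day = 11,000 kg at £0.51/kg → £5610.00
21 January – 11 July 2032: 173 days × 550 kg/day = 95,150 kg at £0.40/kg → £38060.00
12 July – 31 December 2032: 173 days × 550 kg/day = 95,150 kg at £0.32/kg → £30448.00

£74118.00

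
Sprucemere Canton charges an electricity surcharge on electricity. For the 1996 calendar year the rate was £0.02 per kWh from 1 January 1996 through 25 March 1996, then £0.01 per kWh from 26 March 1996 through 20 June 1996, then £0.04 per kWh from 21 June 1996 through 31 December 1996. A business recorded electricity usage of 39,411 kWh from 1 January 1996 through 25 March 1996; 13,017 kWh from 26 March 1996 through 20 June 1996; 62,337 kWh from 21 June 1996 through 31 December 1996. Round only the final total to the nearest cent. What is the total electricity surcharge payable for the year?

1 January – 25 March 1996: 39,411 kWh at £0.02/kWh → £788.22
26 March – 20 June 1996: 13,017 kWh at £0.01/kWh → £130.17
21 June – 31 December 1996: 62,337 kWh at £0.04/kWh → £2,493.48

£3,411.87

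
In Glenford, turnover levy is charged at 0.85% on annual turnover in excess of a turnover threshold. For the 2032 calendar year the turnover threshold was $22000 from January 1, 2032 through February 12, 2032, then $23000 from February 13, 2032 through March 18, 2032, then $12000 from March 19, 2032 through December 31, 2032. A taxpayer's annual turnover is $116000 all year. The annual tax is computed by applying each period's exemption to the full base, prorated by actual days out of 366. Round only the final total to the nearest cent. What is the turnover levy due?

$865.07

January 1 – February 12, 2032: 43 days, exemption $22000 → ($116000 − $22000) × 0.85% × 43/366 = $93.8716
February 13 – March 18, 2032: 35 days, exemption $23000 → ($116000 − $23000) × 0.85% × 35/366 = $75.5943
March 19 – December 31, 2032: 288 days, exemption $12000 → ($116000 − $12000) × 0.85% × 288/366 = $695.6066
Total = $865.0724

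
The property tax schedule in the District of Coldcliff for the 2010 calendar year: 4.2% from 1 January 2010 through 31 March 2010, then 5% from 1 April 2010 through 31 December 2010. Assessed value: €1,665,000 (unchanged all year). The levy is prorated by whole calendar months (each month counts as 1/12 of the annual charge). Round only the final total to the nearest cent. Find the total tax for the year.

1 January – 31 March 2010: 3 months at 4.2% → €1,665,000 × 4.2% × 3/12 = €17,482.5000
1 April – 31 December 2010: 9 months at 5% → €1,665,000 × 5% × 9/12 = €62,437.5000
Total = €79,920.0000

€79,920.00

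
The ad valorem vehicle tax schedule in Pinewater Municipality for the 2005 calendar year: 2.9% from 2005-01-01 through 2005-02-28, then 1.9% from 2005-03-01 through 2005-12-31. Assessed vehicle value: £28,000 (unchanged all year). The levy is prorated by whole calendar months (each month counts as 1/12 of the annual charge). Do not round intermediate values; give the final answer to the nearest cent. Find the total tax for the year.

2005-01-01 to 2005-02-28: 2 months at 2.9% → £28,000 × 2.9% × 2/12 = £135.3333
2005-03-01 to 2005-12-31: 10 months at 1.9% → £28,000 × 1.9% × 10/12 = £443.3333
Total = £578.6667

£578.67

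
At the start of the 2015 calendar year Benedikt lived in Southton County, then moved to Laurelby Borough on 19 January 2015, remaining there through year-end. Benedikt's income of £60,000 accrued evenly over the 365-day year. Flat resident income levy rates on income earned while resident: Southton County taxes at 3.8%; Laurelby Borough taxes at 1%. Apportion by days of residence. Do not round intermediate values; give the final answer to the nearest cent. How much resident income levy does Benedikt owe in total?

£682.85

Southton County, 1 January – 18 January 2015: 18 days → £60,000 × 3.8% × 18/365 = £112.4384
Laurelby Borough, 19 January – 31 December 2015: 347 days → £60,000 × 1% × 347/365 = £570.4110
Total = £682.8493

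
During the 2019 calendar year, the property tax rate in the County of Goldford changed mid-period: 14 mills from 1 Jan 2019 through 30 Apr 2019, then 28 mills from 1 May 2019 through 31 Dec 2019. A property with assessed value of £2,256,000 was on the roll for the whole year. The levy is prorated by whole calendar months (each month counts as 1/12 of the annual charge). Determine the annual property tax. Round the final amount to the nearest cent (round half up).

£52,640.00

1 Jan – 30 Apr 2019: 4 months at 14 mills → £2,256,000 × 1.4% × 4/12 = £10,528.0000
1 May – 31 Dec 2019: 8 months at 28 mills → £2,256,000 × 2.8% × 8/12 = £42,112.0000
Total = £52,640.0000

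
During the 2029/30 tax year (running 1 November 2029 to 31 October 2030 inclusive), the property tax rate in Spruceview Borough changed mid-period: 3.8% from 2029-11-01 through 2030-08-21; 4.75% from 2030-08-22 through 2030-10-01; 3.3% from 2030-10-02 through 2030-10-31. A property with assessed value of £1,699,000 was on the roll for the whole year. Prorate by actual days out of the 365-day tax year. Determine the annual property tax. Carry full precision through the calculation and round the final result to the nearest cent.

2029-11-01 to 2030-08-21: 294 days at 3.8% → £1,699,000 × 3.8% × 294/365 = £52,003.3644
2030-08-22 to 2030-10-01: 41 days at 4.75% → £1,699,000 × 4.75% × 41/365 = £9,065.2123
2030-10-02 to 2030-10-31: 30 days at 3.3% → £1,699,000 × 3.3% × 30/365 = £4,608.2466
Total = £65,676.8233

£65,676.82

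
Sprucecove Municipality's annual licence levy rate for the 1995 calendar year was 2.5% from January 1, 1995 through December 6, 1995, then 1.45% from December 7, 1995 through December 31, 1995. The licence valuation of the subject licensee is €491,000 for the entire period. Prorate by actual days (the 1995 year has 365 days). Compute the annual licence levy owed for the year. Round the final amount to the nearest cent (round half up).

January 1 – December 6, 1995: 340 days at 2.5% → €491,000 × 2.5% × 340/365 = €11,434.2466
December 7 – December 31, 1995: 25 days at 1.45% → €491,000 × 1.45% × 25/365 = €487.6370
Total = €11,921.8836

€11,921.88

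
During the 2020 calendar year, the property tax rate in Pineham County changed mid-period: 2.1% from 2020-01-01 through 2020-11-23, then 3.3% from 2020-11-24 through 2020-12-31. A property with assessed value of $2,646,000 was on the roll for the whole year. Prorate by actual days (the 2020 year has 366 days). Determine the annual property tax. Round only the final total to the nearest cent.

2020-01-01 to 2020-11-23: 328 days at 2.1% → $2,646,000 × 2.1% × 328/366 = $49,796.8525
2020-11-24 to 2020-12-31: 38 days at 3.3% → $2,646,000 × 3.3% × 38/366 = $9,065.8033
Total = $58,862.6557

$58,862.66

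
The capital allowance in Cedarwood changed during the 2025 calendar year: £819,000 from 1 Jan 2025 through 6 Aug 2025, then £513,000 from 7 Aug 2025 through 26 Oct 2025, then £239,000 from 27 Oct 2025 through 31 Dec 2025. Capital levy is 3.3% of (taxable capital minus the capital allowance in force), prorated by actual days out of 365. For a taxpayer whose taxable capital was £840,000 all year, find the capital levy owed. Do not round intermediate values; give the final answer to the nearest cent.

1 Jan – 6 Aug 2025: 218 days, exemption £819,000 → (£840,000 − £819,000) × 3.3% × 218/365 = £413.9014
7 Aug – 26 Oct 2025: 81 days, exemption £513,000 → (£840,000 − £513,000) × 3.3% × 81/365 = £2,394.7151
27 Oct – 31 Dec 2025: 66 days, exemption £239,000 → (£840,000 − £239,000) × 3.3% × 66/365 = £3,586.2411
Total = £6,394.8575

£6,394.86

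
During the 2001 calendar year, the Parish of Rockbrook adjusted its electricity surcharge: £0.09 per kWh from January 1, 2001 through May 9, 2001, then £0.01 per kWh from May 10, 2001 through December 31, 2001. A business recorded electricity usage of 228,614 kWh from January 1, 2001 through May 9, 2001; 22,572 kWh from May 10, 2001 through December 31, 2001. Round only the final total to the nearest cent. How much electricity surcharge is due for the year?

£20800.98

January 1 – May 9, 2001: 228,614 kWh at £0.09/kWh → £20575.26
May 10 – December 31, 2001: 22,572 kWh at £0.01/kWh → £225.72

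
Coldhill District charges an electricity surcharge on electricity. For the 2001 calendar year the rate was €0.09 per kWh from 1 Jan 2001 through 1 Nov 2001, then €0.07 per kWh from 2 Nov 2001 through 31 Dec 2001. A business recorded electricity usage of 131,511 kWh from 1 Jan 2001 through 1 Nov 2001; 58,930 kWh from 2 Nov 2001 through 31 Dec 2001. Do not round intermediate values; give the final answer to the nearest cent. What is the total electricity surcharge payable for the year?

€15,961.09

1 Jan – 1 Nov 2001: 131,511 kWh at €0.09/kWh → €11,835.99
2 Nov – 31 Dec 2001: 58,930 kWh at €0.07/kWh → €4,125.10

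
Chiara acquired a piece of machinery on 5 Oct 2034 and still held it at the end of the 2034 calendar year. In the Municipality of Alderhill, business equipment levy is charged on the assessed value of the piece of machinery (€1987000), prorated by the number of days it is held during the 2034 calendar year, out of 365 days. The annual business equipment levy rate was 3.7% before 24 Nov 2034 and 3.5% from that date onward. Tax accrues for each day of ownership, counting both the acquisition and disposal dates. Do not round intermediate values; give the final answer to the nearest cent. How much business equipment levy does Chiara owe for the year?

€17311.40

5 Oct – 23 Nov 2034: 50 days at 3.7% → €1987000 × 3.7% × 50/365 = €10071.0959
24 Nov – 31 Dec 2034: 38 days at 3.5% → €1987000 × 3.5% × 38/365 = €7240.3014
Total = €17311.3973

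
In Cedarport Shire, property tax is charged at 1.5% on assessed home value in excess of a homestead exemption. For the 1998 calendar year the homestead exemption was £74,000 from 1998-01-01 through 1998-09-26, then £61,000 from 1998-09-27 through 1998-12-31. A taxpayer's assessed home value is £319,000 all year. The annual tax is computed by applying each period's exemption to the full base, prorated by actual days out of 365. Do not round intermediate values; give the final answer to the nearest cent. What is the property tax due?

1998-01-01 to 1998-09-26: 269 days, exemption £74,000 → (£319,000 − £74,000) × 1.5% × 269/365 = £2,708.4247
1998-09-27 to 1998-12-31: 96 days, exemption £61,000 → (£319,000 − £61,000) × 1.5% × 96/365 = £1,017.8630
Total = £3,726.2877

£3,726.29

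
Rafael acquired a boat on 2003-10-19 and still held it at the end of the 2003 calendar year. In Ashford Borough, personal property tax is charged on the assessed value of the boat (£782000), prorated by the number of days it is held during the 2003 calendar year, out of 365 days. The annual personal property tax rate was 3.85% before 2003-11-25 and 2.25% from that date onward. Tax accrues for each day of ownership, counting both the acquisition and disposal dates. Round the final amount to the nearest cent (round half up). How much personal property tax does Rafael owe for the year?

2003-10-19 to 2003-11-24: 37 days at 3.85% → £782000 × 3.85% × 37/365 = £3051.9425
2003-11-25 to 2003-12-31: 37 days at 2.25% → £782000 × 2.25% × 37/365 = £1783.6027
Total = £4835.5452

£4835.55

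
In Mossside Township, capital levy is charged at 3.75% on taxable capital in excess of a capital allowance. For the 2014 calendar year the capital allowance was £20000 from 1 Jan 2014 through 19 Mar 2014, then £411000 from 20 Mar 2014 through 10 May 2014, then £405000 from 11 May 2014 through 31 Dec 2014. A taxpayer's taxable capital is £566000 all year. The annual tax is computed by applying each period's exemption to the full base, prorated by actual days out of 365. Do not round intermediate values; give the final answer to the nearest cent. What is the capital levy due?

£9090.72

1 Jan – 19 Mar 2014: 78 days, exemption £20000 → (£566000 − £20000) × 3.75% × 78/365 = £4375.4795
20 Mar – 10 May 2014: 52 days, exemption £411000 → (£566000 − £411000) × 3.75% × 52/365 = £828.0822
11 May – 31 Dec 2014: 235 days, exemption £405000 → (£566000 − £405000) × 3.75% × 235/365 = £3887.1575
Total = £9090.7192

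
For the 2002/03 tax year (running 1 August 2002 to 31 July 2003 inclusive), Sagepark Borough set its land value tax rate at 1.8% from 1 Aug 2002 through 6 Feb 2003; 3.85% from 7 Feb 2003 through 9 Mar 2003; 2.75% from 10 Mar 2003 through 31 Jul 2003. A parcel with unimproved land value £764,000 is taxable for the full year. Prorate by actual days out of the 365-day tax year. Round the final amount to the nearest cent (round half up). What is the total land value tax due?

£17,945.63

1 Aug 2002 – 6 Feb 2003: 190 days at 1.8% → £764,000 × 1.8% × 190/365 = £7,158.5753
7 Feb – 9 Mar 2003: 31 days at 3.85% → £764,000 × 3.85% × 31/365 = £2,498.1753
10 Mar – 31 Jul 2003: 144 days at 2.75% → £764,000 × 2.75% × 144/365 = £8,288.8767
Total = £17,945.6274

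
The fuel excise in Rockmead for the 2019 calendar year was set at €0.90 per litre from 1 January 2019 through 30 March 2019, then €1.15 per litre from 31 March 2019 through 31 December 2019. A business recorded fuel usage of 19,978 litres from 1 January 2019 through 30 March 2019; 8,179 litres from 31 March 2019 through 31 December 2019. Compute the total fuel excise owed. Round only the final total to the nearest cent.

€27386.05

1 January – 30 March 2019: 19,978 litres at €0.90/litre → €17980.20
31 March – 31 December 2019: 8,179 litres at €1.15/litre → €9405.85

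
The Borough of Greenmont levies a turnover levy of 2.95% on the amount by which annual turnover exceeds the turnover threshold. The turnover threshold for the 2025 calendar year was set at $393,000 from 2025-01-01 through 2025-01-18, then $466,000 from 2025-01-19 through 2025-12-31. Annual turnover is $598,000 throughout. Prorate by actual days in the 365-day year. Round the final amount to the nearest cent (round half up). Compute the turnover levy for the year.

$4,000.20

2025-01-01 to 2025-01-18: 18 days, exemption $393,000 → ($598,000 − $393,000) × 2.95% × 18/365 = $298.2329
2025-01-19 to 2025-12-31: 347 days, exemption $466,000 → ($598,000 − $466,000) × 2.95% × 347/365 = $3,701.9671
Total = $4,000.2000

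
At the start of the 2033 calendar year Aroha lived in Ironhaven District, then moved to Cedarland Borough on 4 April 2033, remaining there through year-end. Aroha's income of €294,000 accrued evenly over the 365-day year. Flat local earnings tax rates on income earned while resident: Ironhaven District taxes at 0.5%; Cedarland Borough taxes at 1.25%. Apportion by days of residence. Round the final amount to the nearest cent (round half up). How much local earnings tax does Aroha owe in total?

Ironhaven District, 1 January – 3 April 2033: 93 days → €294,000 × 0.5% × 93/365 = €374.5479
Cedarland Borough, 4 April – 31 December 2033: 272 days → €294,000 × 1.25% × 272/365 = €2,738.6301
Total = €3,113.1781

€3,113.18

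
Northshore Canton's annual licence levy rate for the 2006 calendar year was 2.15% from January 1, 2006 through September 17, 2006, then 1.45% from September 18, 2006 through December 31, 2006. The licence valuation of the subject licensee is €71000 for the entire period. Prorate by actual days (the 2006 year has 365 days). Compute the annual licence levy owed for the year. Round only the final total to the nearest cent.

January 1 – September 17, 2006: 260 days at 2.15% → €71000 × 2.15% × 260/365 = €1087.3699
September 18 – December 31, 2006: 105 days at 1.45% → €71000 × 1.45% × 105/365 = €296.1575
Total = €1383.5274

€1383.53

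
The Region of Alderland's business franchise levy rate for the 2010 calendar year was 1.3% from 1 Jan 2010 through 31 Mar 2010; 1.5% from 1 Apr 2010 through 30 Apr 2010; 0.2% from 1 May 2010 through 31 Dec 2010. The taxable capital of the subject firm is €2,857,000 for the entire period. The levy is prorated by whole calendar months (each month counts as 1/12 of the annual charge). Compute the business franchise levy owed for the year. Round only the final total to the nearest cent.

€16,665.83

1 Jan – 31 Mar 2010: 3 months at 1.3% → €2,857,000 × 1.3% × 3/12 = €9,285.2500
1 Apr – 30 Apr 2010: 1 month at 1.5% → €2,857,000 × 1.5% × 1/12 = €3,571.2500
1 May – 31 Dec 2010: 8 months at 0.2% → €2,857,000 × 0.2% × 8/12 = €3,809.3333
Total = €16,665.8333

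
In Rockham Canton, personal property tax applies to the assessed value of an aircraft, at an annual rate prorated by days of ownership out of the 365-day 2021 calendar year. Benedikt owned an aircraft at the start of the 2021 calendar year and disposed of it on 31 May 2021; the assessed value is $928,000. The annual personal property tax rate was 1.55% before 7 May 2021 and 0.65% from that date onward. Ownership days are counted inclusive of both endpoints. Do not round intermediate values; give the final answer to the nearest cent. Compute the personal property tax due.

1 Jan – 6 May 2021: 126 days at 1.55% → $928,000 × 1.55% × 126/365 = $4,965.4356
7 May – 31 May 2021: 25 days at 0.65% → $928,000 × 0.65% × 25/365 = $413.1507
Total = $5,378.5863

$5,378.59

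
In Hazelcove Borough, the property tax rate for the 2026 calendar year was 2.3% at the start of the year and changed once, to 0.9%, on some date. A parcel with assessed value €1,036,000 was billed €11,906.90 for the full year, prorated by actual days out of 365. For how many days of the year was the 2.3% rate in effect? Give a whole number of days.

65 days

Let d = days at the first rate; then 365 − d days at the second rate.
€1,036,000 × [2.3%·d + 0.9%·(365−d)] / 365 = €11,906.90
Solving gives d = 65, so the new rate took effect on 7 March 2026.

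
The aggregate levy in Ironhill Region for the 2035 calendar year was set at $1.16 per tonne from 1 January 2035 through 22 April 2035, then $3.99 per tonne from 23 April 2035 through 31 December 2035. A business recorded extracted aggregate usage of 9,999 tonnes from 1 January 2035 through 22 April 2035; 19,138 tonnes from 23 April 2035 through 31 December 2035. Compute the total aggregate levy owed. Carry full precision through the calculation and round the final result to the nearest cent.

$87,959.46

1 January – 22 April 2035: 9,999 tonnes at $1.16/tonne → $11,598.84
23 April – 31 December 2035: 19,138 tonnes at $3.99/tonne → $76,360.62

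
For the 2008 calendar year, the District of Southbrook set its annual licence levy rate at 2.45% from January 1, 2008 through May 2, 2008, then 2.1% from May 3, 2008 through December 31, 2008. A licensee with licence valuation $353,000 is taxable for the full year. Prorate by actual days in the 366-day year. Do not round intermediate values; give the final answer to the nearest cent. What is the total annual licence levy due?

January 1 – May 2, 2008: 123 days at 2.45% → $353,000 × 2.45% × 123/366 = $2,906.4631
May 3 – December 31, 2008: 243 days at 2.1% → $353,000 × 2.1% × 243/366 = $4,921.7459
Total = $7,828.2090

$7,828.21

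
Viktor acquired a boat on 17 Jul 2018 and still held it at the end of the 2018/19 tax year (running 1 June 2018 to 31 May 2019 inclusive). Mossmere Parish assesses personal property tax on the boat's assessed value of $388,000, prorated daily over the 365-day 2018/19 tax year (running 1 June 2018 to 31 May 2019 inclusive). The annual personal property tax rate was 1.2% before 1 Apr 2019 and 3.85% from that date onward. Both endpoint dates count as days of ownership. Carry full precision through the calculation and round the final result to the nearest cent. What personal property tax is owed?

17 Jul 2018 – 31 Mar 2019: 258 days at 1.2% → $388,000 × 1.2% × 258/365 = $3,291.0904
1 Apr – 31 May 2019: 61 days at 3.85% → $388,000 × 3.85% × 61/365 = $2,496.4877
Total = $5,787.5781

$5,787.58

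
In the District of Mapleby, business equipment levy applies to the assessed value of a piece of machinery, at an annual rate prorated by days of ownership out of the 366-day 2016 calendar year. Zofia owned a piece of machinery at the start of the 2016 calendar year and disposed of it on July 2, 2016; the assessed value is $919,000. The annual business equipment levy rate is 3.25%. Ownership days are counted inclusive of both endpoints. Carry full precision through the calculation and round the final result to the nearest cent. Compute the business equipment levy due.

Days held (January 1 – July 2, 2016): 184 out of 366
Tax = $919,000 × 3.25% × 184/366 = $15,015.3552

$15,015.36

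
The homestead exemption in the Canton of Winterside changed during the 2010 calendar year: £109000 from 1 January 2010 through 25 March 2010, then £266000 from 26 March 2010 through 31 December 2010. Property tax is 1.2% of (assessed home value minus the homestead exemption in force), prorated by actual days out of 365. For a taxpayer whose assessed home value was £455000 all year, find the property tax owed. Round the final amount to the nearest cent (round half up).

£2701.58

1 January – 25 March 2010: 84 days, exemption £109000 → (£455000 − £109000) × 1.2% × 84/365 = £955.5288
26 March – 31 December 2010: 281 days, exemption £266000 → (£455000 − £266000) × 1.2% × 281/365 = £1746.0493
Total = £2701.5781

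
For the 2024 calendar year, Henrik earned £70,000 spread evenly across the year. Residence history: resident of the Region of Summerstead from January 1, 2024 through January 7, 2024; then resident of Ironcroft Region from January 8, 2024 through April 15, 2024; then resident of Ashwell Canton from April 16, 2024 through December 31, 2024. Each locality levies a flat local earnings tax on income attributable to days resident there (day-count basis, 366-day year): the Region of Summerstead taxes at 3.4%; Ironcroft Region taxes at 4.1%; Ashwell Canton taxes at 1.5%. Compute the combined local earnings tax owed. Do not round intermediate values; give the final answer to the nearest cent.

The Region of Summerstead, January 1 – January 7, 2024: 7 days → £70,000 × 3.4% × 7/366 = £45.5191
Ironcroft Region, January 8 – April 15, 2024: 99 days → £70,000 × 4.1% × 99/366 = £776.3115
Ashwell Canton, April 16 – December 31, 2024: 260 days → £70,000 × 1.5% × 260/366 = £745.9016
Total = £1,567.7322

£1,567.73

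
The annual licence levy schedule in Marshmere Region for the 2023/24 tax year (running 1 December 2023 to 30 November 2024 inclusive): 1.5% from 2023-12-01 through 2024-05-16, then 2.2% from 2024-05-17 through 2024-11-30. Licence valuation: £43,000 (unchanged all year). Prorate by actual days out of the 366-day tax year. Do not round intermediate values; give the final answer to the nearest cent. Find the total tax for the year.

£807.84

2023-12-01 to 2024-05-16: 168 days at 1.5% → £43,000 × 1.5% × 168/366 = £296.0656
2024-05-17 to 2024-11-30: 198 days at 2.2% → £43,000 × 2.2% × 198/366 = £511.7705
Total = £807.8361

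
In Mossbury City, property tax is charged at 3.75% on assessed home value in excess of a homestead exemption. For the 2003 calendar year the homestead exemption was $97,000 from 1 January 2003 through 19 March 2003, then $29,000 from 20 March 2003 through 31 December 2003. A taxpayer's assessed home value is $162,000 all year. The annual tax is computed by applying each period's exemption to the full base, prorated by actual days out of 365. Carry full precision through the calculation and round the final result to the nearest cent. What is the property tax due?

$4,442.57

1 January – 19 March 2003: 78 days, exemption $97,000 → ($162,000 − $97,000) × 3.75% × 78/365 = $520.8904
20 March – 31 December 2003: 287 days, exemption $29,000 → ($162,000 − $29,000) × 3.75% × 287/365 = $3,921.6781
Total = $4,442.5685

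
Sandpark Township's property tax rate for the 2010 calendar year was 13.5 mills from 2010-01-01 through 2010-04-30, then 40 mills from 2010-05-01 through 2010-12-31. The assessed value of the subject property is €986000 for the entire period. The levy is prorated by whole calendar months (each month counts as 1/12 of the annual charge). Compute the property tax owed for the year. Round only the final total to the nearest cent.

€30730.33

2010-01-01 to 2010-04-30: 4 months at 13.5 mills → €986000 × 1.35% × 4/12 = €4437.0000
2010-05-01 to 2010-12-31: 8 months at 40 mills → €986000 × 4% × 8/12 = €26293.3333
Total = €30730.3333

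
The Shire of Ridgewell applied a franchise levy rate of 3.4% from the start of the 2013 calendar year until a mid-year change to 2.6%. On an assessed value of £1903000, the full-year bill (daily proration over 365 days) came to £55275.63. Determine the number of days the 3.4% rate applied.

139 days

Let d = days at the first rate; then 365 − d days at the second rate.
£1903000 × [3.4%·d + 2.6%·(365−d)] / 365 = £55275.63
Solving gives d = 139, so the new rate took effect on 20 May 2013.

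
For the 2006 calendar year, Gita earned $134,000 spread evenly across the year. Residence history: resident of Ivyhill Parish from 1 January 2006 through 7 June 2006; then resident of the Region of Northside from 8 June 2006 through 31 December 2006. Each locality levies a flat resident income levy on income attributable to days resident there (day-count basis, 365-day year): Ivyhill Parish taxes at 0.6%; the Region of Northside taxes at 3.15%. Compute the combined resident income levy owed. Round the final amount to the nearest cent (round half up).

$2,741.86

Ivyhill Parish, 1 January – 7 June 2006: 158 days → $134,000 × 0.6% × 158/365 = $348.0329
The Region of Northside, 8 June – 31 December 2006: 207 days → $134,000 × 3.15% × 207/365 = $2,393.8274
Total = $2,741.8603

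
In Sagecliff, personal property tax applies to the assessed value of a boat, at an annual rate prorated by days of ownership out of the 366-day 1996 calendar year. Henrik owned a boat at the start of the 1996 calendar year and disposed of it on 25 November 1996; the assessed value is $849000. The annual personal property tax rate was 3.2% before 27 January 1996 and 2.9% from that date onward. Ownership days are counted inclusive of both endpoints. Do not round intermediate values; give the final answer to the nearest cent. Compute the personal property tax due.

$22380.20

1 January – 26 January 1996: 26 days at 3.2% → $849000 × 3.2% × 26/366 = $1929.9672
27 January – 25 November 1996: 304 days at 2.9% → $849000 × 2.9% × 304/366 = $20450.2295
Total = $22380.1967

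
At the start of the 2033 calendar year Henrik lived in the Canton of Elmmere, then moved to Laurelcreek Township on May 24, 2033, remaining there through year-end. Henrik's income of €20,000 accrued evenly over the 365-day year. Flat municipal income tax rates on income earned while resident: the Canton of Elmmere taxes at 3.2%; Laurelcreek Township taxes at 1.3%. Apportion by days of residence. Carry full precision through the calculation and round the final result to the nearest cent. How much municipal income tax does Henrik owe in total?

€408.88

The Canton of Elmmere, January 1 – May 23, 2033: 143 days → €20,000 × 3.2% × 143/365 = €250.7397
Laurelcreek Township, May 24 – December 31, 2033: 222 days → €20,000 × 1.3% × 222/365 = €158.1370
Total = €408.8767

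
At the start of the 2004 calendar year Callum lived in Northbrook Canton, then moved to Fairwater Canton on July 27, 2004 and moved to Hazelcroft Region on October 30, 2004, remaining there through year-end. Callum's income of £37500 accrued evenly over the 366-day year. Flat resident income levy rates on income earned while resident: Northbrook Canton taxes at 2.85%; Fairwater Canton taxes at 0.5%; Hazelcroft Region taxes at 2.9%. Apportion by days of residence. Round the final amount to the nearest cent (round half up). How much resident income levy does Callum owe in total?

£843.24

Northbrook Canton, January 1 – July 26, 2004: 208 days → £37500 × 2.85% × 208/366 = £607.3770
Fairwater Canton, July 27 – October 29, 2004: 95 days → £37500 × 0.5% × 95/366 = £48.6680
Hazelcroft Region, October 30 – December 31, 2004: 63 days → £37500 × 2.9% × 63/366 = £187.1926
Total = £843.2377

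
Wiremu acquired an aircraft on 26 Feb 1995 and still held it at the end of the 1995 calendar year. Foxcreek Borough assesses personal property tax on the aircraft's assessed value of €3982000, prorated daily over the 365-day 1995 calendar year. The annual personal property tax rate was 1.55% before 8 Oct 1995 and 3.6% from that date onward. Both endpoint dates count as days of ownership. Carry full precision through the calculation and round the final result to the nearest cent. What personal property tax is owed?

€71261.44

26 Feb – 7 Oct 1995: 224 days at 1.55% → €3982000 × 1.55% × 224/365 = €37878.0932
8 Oct – 31 Dec 1995: 85 days at 3.6% → €3982000 × 3.6% × 85/365 = €33383.3425
Total = €71261.4356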